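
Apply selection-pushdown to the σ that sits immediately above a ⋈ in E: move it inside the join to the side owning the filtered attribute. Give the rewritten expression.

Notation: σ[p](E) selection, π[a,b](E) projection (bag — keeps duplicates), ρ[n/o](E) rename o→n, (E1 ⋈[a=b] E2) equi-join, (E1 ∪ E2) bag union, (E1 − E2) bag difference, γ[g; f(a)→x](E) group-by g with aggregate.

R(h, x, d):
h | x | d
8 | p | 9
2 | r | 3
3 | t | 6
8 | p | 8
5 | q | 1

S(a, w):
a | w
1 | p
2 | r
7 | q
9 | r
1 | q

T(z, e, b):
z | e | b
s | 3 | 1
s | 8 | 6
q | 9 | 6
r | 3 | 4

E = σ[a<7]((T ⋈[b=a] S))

σ filters on a, owned by the right side.
E' = (T ⋈[b=a] σ[a<7](S))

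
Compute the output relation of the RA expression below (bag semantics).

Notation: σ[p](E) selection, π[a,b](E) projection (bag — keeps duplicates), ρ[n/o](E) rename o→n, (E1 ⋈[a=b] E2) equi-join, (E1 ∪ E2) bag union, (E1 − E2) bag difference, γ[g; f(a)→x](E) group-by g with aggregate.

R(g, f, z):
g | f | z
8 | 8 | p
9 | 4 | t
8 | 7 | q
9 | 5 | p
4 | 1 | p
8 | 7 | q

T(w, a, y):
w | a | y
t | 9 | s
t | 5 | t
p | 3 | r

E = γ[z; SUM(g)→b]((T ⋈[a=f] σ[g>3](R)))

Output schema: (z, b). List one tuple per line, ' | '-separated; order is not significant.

Stepwise |·|:
  T → 3
  R → 6
  σ[g>3](R) → 6
  (T ⋈[a=f] σ[g>3](R)) → 1
  γ[z; SUM(g)→b]((T ⋈[a=f] σ[g>3](R))) → 1

== RESULT ==
z | b
p | 9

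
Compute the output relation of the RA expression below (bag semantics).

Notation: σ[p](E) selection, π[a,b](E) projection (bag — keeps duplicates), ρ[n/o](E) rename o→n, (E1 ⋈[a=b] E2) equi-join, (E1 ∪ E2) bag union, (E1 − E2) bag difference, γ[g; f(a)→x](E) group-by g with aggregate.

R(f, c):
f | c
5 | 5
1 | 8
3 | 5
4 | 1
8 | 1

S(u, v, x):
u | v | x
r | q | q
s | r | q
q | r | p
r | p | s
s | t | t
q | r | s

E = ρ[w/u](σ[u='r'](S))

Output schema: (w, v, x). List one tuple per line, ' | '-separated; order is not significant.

Row counts bottom-up:
  S → 6
  σ[u='r'](S) → 2
  ρ[w/u](σ[u='r'](S)) → 2

== RESULT ==
w | v | x
r | p | s
r | q | q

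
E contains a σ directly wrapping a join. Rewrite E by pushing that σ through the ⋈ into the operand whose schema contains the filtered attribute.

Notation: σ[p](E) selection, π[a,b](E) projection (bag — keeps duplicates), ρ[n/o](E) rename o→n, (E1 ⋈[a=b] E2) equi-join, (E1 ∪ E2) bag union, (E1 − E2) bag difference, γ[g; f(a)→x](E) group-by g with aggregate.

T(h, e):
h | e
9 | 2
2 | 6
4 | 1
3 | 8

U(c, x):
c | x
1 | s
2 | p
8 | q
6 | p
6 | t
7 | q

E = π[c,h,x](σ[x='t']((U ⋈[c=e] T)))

σ filters on x, owned by the left side.
E' = π[c,h,x]((σ[x='t'](U) ⋈[c=e] T))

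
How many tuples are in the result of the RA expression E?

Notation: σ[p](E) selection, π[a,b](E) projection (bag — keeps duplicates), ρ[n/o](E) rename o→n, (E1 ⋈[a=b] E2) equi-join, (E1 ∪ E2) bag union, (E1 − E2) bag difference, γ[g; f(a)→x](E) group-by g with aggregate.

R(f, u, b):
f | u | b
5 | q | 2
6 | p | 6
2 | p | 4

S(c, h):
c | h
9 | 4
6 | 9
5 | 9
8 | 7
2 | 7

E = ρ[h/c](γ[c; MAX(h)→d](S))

Row counts bottom-up:
  S → 5
  γ[c; MAX(h)→d](S) → 5
  ρ[h/c](γ[c; MAX(h)→d](S)) → 5

|E| = 5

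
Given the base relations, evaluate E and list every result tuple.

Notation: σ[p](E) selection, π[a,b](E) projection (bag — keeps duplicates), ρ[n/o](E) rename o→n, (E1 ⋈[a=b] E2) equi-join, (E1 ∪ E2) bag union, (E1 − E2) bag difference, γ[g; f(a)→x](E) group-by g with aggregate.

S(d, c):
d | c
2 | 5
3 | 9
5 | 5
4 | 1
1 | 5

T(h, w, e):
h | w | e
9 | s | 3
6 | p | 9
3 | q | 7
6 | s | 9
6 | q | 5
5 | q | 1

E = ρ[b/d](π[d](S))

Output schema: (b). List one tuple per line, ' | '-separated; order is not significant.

Row counts bottom-up:
  S → 5
  π[d](S) → 5
  ρ[b/d](π[d](S)) → 5

== RESULT ==
b
1
2
3
4
5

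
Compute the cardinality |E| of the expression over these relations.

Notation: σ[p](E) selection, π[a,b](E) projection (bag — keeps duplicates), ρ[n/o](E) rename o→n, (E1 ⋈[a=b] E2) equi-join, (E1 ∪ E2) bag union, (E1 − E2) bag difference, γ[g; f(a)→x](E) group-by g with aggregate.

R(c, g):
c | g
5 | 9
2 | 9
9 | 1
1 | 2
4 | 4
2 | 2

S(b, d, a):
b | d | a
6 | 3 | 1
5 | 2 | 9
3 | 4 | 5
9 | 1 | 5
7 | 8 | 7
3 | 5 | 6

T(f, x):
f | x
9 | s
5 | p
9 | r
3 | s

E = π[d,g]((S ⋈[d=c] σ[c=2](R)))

Per-node cardinality:
  S → 6
  R → 6
  σ[c=2](R) → 2
  (S ⋈[d=c] σ[c=2](R)) → 2
  π[d,g]((S ⋈[d=c] σ[c=2](R))) → 2

|E| = 2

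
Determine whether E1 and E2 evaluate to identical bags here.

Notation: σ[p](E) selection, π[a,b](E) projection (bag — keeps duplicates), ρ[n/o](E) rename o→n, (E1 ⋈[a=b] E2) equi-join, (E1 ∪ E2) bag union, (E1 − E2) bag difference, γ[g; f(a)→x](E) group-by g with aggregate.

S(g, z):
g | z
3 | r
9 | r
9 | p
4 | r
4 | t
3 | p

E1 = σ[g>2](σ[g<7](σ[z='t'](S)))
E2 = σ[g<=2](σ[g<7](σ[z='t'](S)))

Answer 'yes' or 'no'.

E1 per-node cardinality:
  S → 6
  σ[z='t'](S) → 1
  σ[g<7](σ[z='t'](S)) → 1
  σ[g>2](σ[g<7](σ[z='t'](S))) → 1
E2 per-node cardinality:
  S → 6
  σ[z='t'](S) → 1
  σ[g<7](σ[z='t'](S)) → 1
  σ[g<=2](σ[g<7](σ[z='t'](S))) → 0

E1 result:
g | z
4 | t
E2 result:
g | z
(0 rows)
Witness: (4, 't') appears 1× in E1 but 0× in E2.

no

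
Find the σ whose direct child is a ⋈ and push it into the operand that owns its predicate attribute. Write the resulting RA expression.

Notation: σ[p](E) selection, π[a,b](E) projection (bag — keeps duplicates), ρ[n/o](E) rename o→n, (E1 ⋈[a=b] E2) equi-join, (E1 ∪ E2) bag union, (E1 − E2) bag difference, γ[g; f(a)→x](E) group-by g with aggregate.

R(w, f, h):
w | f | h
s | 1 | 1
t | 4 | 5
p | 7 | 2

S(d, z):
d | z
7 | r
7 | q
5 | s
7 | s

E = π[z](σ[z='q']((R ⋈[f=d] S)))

σ filters on z, owned by the right side.
E' = π[z]((R ⋈[f=d] σ[z='q'](S)))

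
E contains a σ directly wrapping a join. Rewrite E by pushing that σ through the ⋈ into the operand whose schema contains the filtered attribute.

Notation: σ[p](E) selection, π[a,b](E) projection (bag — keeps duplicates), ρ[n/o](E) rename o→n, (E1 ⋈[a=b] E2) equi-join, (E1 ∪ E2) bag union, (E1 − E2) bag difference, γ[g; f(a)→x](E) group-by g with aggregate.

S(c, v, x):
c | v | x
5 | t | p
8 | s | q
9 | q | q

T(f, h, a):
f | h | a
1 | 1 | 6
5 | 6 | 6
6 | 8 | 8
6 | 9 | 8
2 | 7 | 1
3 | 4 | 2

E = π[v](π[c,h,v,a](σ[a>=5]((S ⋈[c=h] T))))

σ filters on a, owned by the right side.
E' = π[v](π[c,h,v,a]((S ⋈[c=h] σ[a>=5](T))))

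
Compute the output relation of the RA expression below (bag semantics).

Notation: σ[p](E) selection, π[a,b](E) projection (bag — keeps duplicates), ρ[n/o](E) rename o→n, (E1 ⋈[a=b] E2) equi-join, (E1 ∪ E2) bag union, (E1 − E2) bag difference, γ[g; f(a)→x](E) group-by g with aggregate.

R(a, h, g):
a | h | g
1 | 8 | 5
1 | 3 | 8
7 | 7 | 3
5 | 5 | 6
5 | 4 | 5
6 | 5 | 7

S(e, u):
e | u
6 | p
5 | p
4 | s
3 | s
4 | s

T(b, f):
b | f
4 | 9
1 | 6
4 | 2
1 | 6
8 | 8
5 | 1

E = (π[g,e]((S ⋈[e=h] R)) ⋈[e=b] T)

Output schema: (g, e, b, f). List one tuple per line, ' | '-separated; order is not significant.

Per-node cardinality:
  S → 5
  R → 6
  (S ⋈[e=h] R) → 5
  π[g,e]((S ⋈[e=h] R)) → 5
  T → 6
  (π[g,e]((S ⋈[e=h] R)) ⋈[e=b] T) → 6

== RESULT ==
g | e | b | f
5 | 4 | 4 | 2
5 | 4 | 4 | 2
5 | 4 | 4 | 9
5 | 4 | 4 | 9
6 | 5 | 5 | 1
7 | 5 | 5 | 1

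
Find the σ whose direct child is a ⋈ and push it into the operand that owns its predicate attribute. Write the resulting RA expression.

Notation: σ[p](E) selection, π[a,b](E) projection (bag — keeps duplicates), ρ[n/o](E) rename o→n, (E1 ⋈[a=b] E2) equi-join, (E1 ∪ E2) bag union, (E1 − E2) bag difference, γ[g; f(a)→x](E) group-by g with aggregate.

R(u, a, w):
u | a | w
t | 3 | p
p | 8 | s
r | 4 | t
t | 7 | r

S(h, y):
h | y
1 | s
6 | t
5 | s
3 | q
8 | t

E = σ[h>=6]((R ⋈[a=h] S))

σ filters on h, owned by the right side.
E' = (R ⋈[a=h] σ[h>=6](S))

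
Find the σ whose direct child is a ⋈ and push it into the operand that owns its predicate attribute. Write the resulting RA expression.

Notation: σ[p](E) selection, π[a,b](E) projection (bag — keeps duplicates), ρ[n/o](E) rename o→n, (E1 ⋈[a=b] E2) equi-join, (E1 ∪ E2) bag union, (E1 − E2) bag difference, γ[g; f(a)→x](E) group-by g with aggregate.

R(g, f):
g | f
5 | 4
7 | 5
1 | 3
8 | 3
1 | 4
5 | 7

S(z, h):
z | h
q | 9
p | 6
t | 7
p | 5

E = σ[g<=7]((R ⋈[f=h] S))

σ filters on g, owned by the left side.
E' = (σ[g<=7](R) ⋈[f=h] S)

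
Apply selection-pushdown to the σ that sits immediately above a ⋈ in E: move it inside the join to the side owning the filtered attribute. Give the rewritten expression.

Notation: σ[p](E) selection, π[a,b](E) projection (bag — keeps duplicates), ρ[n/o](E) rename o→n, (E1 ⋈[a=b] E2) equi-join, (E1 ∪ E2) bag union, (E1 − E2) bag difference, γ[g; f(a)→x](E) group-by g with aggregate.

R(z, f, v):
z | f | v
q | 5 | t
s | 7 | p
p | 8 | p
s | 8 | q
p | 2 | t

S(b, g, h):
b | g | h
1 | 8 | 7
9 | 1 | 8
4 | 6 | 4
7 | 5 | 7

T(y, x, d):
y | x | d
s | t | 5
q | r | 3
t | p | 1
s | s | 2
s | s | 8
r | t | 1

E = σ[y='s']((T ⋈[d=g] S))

σ filters on y, owned by the left side.
E' = (σ[y='s'](T) ⋈[d=g] S)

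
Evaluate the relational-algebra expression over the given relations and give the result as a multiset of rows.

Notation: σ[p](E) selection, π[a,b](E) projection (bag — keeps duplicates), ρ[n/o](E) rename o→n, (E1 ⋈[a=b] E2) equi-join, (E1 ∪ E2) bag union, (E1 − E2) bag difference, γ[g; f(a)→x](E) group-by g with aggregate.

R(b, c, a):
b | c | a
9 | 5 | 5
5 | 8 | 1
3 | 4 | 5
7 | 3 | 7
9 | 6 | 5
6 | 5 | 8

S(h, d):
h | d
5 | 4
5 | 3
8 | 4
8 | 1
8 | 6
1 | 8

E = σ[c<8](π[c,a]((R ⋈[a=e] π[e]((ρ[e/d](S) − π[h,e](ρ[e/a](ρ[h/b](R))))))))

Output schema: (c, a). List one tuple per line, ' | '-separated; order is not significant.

Subexpression sizes:
  R → 6
  S → 6
  ρ[e/d](S) → 6
  R → 6
  ρ[h/b](R) → 6
  ρ[e/a](ρ[h/b](R)) → 6
  π[h,e](ρ[e/a](ρ[h/b](R))) → 6
  (ρ[e/d](S) − π[h,e](ρ[e/a](ρ[h/b](R)))) → 6
  π[e]((ρ[e/d](S) − π[h,e](ρ[e/a](ρ[h/b](R))))) → 6
  (R ⋈[a=e] π[e]((ρ[e/d](S) − π[h,e](ρ[e/a](ρ[h/b](R)))))) → 2
  π[c,a]((R ⋈[a=e] π[e]((ρ[e/d](S) − π[h,e](ρ[e/a](ρ[h/b](R))))))) → 2
  σ[c<8](π[c,a]((R ⋈[a=e] π[e]((ρ[e/d](S) − π[h,e](ρ[e/a](ρ[h/b](R)))))))) → 1

== RESULT ==
c | a
5 | 8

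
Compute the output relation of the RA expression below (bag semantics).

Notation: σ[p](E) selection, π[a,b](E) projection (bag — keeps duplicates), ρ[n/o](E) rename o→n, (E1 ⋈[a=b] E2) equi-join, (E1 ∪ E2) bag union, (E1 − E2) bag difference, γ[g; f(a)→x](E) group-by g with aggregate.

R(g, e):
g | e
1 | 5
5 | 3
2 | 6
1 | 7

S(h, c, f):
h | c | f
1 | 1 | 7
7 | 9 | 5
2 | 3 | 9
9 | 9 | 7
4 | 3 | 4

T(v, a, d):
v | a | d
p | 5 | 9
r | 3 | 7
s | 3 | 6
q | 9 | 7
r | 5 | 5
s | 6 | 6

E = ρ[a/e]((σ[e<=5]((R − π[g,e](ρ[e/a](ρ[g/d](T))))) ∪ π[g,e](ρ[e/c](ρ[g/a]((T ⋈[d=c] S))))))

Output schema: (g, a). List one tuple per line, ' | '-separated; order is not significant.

Subexpression sizes:
  R → 4
  T → 6
  ρ[g/d](T) → 6
  ρ[e/a](ρ[g/d](T)) → 6
  π[g,e](ρ[e/a](ρ[g/d](T))) → 6
  (R − π[g,e](ρ[e/a](ρ[g/d](T)))) → 4
  σ[e<=5]((R − π[g,e](ρ[e/a](ρ[g/d](T))))) → 2
  T → 6
  S → 5
  (T ⋈[d=c] S) → 2
  ρ[g/a]((T ⋈[d=c] S)) → 2
  ρ[e/c](ρ[g/a]((T ⋈[d=c] S))) → 2
  π[g,e](ρ[e/c](ρ[g/a]((T ⋈[d=c] S)))) → 2
  (σ[e<=5]((R − π[g,e](ρ[e/a](ρ[g/d](T))))) ∪ π[g,e](ρ[e/c](ρ[g/a]((T ⋈[d=c] S))))) → 4
  ρ[a/e]((σ[e<=5]((R − π[g,e](ρ[e/a](ρ[g/d](T))))) ∪ π[g,e](ρ[e/c](ρ[g/a]((T ⋈[d=c] S)))))) → 4

== RESULT ==
g | a
1 | 5
5 | 3
5 | 9
5 | 9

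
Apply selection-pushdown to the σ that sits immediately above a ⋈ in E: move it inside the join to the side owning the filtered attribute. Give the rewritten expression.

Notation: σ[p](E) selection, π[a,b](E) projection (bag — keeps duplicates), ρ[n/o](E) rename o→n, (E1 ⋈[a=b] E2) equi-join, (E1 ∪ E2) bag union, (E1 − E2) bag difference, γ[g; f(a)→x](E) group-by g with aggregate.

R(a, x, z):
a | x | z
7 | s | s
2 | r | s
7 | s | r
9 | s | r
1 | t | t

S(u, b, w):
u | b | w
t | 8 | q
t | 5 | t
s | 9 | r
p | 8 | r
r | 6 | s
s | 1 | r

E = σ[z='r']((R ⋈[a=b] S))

σ filters on z, owned by the left side.
E' = (σ[z='r'](R) ⋈[a=b] S)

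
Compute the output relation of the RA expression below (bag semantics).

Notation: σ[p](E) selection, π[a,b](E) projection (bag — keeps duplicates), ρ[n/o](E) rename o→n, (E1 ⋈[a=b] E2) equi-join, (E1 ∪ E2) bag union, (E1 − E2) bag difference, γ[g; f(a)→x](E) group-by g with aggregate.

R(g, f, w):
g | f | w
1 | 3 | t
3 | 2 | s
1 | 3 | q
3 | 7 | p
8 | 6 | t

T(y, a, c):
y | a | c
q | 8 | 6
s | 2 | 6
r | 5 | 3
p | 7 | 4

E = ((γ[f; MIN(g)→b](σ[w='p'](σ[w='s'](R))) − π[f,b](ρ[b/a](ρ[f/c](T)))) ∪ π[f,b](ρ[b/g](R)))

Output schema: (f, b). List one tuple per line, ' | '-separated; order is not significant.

Stepwise |·|:
  R → 5
  σ[w='s'](R) → 1
  σ[w='p'](σ[w='s'](R)) → 0
  γ[f; MIN(g)→b](σ[w='p'](σ[w='s'](R))) → 0
  T → 4
  ρ[f/c](T) → 4
  ρ[b/a](ρ[f/c](T)) → 4
  π[f,b](ρ[b/a](ρ[f/c](T))) → 4
  (γ[f; MIN(g)→b](σ[w='p'](σ[w='s'](R))) − π[f,b](ρ[b/a](ρ[f/c](T)))) → 0
  R → 5
  ρ[b/g](R) → 5
  π[f,b](ρ[b/g](R)) → 5
  ((γ[f; MIN(g)→b](σ[w='p'](σ[w='s'](R))) − π[f,b](ρ[b/a](ρ[f/c](T)))) ∪ π[f,b](ρ[b/g](R))) → 5

== RESULT ==
f | b
2 | 3
3 | 1
3 | 1
6 | 8
7 | 3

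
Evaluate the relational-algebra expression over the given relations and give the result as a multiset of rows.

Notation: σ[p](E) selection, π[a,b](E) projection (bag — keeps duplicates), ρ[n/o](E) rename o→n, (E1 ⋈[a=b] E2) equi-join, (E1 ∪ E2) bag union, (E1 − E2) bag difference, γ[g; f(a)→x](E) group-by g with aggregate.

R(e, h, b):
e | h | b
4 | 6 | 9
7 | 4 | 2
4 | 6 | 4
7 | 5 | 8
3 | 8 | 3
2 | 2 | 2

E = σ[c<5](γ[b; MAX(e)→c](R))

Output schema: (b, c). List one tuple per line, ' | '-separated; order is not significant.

Stepwise |·|:
  R → 6
  γ[b; MAX(e)→c](R) → 5
  σ[c<5](γ[b; MAX(e)→c](R)) → 3

== RESULT ==
b | c
3 | 3
4 | 4
9 | 4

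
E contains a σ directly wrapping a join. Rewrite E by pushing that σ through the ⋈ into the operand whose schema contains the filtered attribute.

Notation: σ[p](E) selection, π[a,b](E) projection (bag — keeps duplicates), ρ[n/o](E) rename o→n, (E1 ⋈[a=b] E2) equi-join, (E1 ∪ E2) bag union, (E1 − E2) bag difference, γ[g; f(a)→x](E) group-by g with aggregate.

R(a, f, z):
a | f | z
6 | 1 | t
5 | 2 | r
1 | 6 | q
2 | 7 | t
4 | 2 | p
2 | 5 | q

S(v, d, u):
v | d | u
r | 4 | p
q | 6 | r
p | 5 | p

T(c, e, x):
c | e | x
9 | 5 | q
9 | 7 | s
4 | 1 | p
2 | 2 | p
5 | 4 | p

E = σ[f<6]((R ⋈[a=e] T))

σ filters on f, owned by the left side.
E' = (σ[f<6](R) ⋈[a=e] T)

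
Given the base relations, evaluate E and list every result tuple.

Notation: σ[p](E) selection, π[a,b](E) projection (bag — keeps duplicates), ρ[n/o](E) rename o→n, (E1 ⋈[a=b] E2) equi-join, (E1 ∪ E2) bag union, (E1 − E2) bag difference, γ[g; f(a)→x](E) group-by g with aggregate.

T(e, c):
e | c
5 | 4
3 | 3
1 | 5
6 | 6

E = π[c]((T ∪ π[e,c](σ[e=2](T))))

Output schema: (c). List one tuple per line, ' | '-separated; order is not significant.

Subexpression sizes:
  T → 4
  T → 4
  σ[e=2](T) → 0
  π[e,c](σ[e=2](T)) → 0
  (T ∪ π[e,c](σ[e=2](T))) → 4
  π[c]((T ∪ π[e,c](σ[e=2](T)))) → 4

== RESULT ==
c
3
4
5
6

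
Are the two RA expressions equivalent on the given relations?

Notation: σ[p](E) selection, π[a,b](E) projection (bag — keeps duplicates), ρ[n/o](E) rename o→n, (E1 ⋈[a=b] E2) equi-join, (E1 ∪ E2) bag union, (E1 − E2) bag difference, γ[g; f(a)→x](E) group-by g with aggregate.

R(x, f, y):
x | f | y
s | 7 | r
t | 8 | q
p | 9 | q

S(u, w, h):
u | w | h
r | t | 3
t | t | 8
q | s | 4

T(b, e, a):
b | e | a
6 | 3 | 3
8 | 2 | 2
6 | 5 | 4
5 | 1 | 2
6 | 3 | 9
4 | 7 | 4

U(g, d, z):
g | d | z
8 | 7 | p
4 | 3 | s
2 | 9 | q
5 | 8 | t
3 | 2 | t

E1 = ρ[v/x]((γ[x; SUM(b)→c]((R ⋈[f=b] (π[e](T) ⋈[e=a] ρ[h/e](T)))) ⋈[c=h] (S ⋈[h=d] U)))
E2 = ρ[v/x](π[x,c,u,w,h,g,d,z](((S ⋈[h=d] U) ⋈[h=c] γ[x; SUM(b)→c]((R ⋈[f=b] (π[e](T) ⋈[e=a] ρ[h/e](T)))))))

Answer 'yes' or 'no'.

E1 stepwise |·|:
  R → 3
  T → 6
  π[e](T) → 6
  T → 6
  ρ[h/e](T) → 6
  (π[e](T) ⋈[e=a] ρ[h/e](T)) → 4
  (R ⋈[f=b] (π[e](T) ⋈[e=a] ρ[h/e](T))) → 1
  γ[x; SUM(b)→c]((R ⋈[f=b] (π[e](T) ⋈[e=a] ρ[h/e](T)))) → 1
  S → 3
  U → 5
  (S ⋈[h=d] U) → 2
  (γ[x; SUM(b)→c]((R ⋈[f=b] (π[e](T) ⋈[e=a] ρ[h/e](T)))) ⋈[c=h] (S ⋈[h=d] U)) → 1
  ρ[v/x]((γ[x; SUM(b)→c]((R ⋈[f=b] (π[e](T) ⋈[e=a] ρ[h/e](T)))) ⋈[c=h] (S ⋈[h=d] U))) → 1
E2 stepwise |·|:
  S → 3
  U → 5
  (S ⋈[h=d] U) → 2
  R → 3
  T → 6
  π[e](T) → 6
  T → 6
  ρ[h/e](T) → 6
  (π[e](T) ⋈[e=a] ρ[h/e](T)) → 4
  (R ⋈[f=b] (π[e](T) ⋈[e=a] ρ[h/e](T))) → 1
  γ[x; SUM(b)→c]((R ⋈[f=b] (π[e](T) ⋈[e=a] ρ[h/e](T)))) → 1
  ((S ⋈[h=d] U) ⋈[h=c] γ[x; SUM(b)→c]((R ⋈[f=b] (π[e](T) ⋈[e=a] ρ[h/e](T))))) → 1
  π[x,c,u,w,h,g,d,z](((S ⋈[h=d] U) ⋈[h=c] γ[x; SUM(b)→c]((R ⋈[f=b] (π[e](T) ⋈[e=a] ρ[h/e](T)))))) → 1
  ρ[v/x](π[x,c,u,w,h,g,d,z](((S ⋈[h=d] U) ⋈[h=c] γ[x; SUM(b)→c]((R ⋈[f=b] (π[e](T) ⋈[e=a] ρ[h/e](T))))))) → 1

E1 and E2 produce the same multiset:
v | c | u | w | h | g | d | z
t | 8 | t | t | 8 | 5 | 8 | t

yes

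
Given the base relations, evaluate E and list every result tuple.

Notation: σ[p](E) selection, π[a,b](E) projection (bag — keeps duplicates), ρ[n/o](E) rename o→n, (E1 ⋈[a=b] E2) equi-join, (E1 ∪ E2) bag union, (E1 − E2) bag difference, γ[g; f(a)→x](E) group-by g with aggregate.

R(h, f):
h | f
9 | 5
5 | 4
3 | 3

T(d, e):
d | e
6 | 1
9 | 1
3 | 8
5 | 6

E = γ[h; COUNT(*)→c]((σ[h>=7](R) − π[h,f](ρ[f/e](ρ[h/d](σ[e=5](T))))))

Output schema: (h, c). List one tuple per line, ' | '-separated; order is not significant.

Row counts bottom-up:
  R → 3
  σ[h>=7](R) → 1
  T → 4
  σ[e=5](T) → 0
  ρ[h/d](σ[e=5](T)) → 0
  ρ[f/e](ρ[h/d](σ[e=5](T))) → 0
  π[h,f](ρ[f/e](ρ[h/d](σ[e=5](T)))) → 0
  (σ[h>=7](R) − π[h,f](ρ[f/e](ρ[h/d](σ[e=5](T))))) → 1
  γ[h; COUNT(*)→c]((σ[h>=7](R) − π[h,f](ρ[f/e](ρ[h/d](σ[e=5](T)))))) → 1

== RESULT ==
h | c
9 | 1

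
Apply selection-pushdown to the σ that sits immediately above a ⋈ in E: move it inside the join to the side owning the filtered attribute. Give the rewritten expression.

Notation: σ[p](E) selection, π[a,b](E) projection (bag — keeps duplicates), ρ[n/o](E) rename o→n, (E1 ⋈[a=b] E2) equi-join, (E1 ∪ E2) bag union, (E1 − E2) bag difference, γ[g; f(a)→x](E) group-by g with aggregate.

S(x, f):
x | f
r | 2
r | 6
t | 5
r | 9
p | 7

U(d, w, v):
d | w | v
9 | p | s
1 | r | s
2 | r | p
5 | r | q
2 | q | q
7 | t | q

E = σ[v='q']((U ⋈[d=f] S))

σ filters on v, owned by the left side.
E' = (σ[v='q'](U) ⋈[d=f] S)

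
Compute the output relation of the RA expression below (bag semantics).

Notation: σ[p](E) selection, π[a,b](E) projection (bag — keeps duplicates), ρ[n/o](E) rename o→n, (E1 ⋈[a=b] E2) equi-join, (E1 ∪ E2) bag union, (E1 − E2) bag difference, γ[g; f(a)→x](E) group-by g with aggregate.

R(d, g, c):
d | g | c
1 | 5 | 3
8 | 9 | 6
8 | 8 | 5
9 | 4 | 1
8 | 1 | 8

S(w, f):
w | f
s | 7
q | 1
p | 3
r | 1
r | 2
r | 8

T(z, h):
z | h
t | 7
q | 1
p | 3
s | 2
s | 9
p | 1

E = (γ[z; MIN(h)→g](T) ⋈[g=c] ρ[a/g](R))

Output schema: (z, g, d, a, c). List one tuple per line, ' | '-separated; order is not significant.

Subexpression sizes:
  T → 6
  γ[z; MIN(h)→g](T) → 4
  R → 5
  ρ[a/g](R) → 5
  (γ[z; MIN(h)→g](T) ⋈[g=c] ρ[a/g](R)) → 2

== RESULT ==
z | g | d | a | c
p | 1 | 9 | 4 | 1
q | 1 | 9 | 4 | 1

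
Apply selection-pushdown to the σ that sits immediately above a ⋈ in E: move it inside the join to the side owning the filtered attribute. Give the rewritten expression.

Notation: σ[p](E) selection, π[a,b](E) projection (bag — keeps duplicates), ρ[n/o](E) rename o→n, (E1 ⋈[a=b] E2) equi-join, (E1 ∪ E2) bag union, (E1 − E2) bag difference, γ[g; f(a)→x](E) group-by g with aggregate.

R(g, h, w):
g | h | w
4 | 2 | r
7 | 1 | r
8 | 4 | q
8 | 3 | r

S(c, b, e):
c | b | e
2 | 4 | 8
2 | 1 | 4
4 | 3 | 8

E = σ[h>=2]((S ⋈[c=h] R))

σ filters on h, owned by the right side.
E' = (S ⋈[c=h] σ[h>=2](R))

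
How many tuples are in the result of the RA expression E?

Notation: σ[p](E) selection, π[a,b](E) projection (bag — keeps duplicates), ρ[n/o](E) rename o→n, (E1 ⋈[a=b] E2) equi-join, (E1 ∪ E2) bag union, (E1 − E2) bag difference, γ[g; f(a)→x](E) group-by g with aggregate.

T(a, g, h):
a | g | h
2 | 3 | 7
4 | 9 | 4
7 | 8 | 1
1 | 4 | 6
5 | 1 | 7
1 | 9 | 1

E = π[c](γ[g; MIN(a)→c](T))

Stepwise |·|:
  T → 6
  γ[g; MIN(a)→c](T) → 5
  π[c](γ[g; MIN(a)→c](T)) → 5

|E| = 5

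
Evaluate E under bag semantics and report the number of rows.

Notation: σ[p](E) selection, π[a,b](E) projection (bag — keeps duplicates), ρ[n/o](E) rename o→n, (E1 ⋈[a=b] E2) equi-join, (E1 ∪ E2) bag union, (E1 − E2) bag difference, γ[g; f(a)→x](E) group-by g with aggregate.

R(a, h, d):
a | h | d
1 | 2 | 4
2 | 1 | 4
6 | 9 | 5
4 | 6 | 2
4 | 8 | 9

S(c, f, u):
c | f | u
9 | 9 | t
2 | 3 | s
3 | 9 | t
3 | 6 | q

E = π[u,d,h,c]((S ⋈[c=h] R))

Row counts bottom-up:
  S → 4
  R → 5
  (S ⋈[c=h] R) → 2
  π[u,d,h,c]((S ⋈[c=h] R)) → 2

|E| = 2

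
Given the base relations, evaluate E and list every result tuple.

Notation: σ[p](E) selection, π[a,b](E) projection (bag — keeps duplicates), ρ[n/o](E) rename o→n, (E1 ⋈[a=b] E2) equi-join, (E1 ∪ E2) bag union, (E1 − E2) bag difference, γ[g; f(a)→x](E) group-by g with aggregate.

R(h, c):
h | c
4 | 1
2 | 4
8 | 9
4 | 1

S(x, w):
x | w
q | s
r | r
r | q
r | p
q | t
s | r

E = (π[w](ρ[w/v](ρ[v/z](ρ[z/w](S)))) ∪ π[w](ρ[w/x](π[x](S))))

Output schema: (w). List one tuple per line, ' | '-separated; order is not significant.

Row counts bottom-up:
  S → 6
  ρ[z/w](S) → 6
  ρ[v/z](ρ[z/w](S)) → 6
  ρ[w/v](ρ[v/z](ρ[z/w](S))) → 6
  π[w](ρ[w/v](ρ[v/z](ρ[z/w](S)))) → 6
  S → 6
  π[x](S) → 6
  ρ[w/x](π[x](S)) → 6
  π[w](ρ[w/x](π[x](S))) → 6
  (π[w](ρ[w/v](ρ[v/z](ρ[z/w](S)))) ∪ π[w](ρ[w/x](π[x](S)))) → 12

== RESULT ==
w
p
q
q
q
r
r
r
r
r
s
s
t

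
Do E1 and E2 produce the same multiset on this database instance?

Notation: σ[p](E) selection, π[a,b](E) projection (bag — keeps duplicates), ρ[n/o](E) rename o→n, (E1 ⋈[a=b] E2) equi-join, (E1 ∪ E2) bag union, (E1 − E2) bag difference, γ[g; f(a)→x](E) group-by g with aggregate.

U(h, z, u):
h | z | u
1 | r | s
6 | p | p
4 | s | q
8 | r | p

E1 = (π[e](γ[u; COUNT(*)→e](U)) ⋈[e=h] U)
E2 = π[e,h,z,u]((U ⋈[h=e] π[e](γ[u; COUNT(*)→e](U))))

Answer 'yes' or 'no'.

E1 stepwise |·|:
  U → 4
  γ[u; COUNT(*)→e](U) → 3
  π[e](γ[u; COUNT(*)→e](U)) → 3
  U → 4
  (π[e](γ[u; COUNT(*)→e](U)) ⋈[e=h] U) → 2
E2 stepwise |·|:
  U → 4
  U → 4
  γ[u; COUNT(*)→e](U) → 3
  π[e](γ[u; COUNT(*)→e](U)) → 3
  (U ⋈[h=e] π[e](γ[u; COUNT(*)→e](U))) → 2
  π[e,h,z,u]((U ⋈[h=e] π[e](γ[u; COUNT(*)→e](U)))) → 2

E1 and E2 produce the same multiset:
e | h | z | u
1 | 1 | r | s
1 | 1 | r | s

yes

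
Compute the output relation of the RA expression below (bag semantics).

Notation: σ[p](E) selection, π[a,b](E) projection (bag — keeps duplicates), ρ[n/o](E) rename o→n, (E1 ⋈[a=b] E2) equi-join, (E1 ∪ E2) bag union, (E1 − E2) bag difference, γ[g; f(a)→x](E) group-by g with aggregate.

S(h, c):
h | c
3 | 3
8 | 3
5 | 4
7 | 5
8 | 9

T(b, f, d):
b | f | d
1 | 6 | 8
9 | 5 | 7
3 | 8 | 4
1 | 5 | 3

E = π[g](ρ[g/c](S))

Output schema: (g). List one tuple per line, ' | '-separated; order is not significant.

Subexpression sizes:
  S → 5
  ρ[g/c](S) → 5
  π[g](ρ[g/c](S)) → 5

== RESULT ==
g
3
3
4
5
9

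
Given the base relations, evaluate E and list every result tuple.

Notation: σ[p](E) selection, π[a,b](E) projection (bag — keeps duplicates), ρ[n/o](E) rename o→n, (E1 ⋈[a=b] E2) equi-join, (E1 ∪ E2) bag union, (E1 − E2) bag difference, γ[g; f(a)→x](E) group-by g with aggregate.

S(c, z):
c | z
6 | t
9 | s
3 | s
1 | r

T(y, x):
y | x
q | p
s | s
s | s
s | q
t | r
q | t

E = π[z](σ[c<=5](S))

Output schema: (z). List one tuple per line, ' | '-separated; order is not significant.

Per-node cardinality:
  S → 4
  σ[c<=5](S) → 2
  π[z](σ[c<=5](S)) → 2

== RESULT ==
z
r
s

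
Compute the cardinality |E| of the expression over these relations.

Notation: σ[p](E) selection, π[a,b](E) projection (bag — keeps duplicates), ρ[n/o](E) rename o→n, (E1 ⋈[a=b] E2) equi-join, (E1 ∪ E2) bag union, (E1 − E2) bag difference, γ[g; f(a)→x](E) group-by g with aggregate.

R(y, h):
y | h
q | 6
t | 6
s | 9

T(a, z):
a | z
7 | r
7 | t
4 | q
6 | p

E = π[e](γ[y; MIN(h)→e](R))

Subexpression sizes:
  R → 3
  γ[y; MIN(h)→e](R) → 3
  π[e](γ[y; MIN(h)→e](R)) → 3

|E| = 3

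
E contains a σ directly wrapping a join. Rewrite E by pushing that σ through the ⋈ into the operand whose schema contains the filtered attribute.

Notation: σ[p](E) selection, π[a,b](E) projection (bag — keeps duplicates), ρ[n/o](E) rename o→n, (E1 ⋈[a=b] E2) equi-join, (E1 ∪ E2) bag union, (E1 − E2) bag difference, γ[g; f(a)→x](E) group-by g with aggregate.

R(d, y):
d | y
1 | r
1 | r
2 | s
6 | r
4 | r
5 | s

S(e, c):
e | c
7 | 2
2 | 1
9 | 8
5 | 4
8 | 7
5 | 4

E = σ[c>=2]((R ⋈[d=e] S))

σ filters on c, owned by the right side.
E' = (R ⋈[d=e] σ[c>=2](S))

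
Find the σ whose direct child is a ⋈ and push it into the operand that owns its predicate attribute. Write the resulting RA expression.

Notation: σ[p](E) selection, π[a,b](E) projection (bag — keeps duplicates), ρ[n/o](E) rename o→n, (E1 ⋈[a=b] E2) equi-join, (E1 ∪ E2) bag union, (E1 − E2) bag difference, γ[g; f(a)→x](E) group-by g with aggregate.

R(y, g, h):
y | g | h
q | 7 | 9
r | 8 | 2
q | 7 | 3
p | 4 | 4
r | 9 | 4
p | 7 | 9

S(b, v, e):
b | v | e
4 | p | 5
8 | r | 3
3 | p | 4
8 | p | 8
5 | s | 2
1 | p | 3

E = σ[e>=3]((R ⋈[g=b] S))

σ filters on e, owned by the right side.
E' = (R ⋈[g=b] σ[e>=3](S))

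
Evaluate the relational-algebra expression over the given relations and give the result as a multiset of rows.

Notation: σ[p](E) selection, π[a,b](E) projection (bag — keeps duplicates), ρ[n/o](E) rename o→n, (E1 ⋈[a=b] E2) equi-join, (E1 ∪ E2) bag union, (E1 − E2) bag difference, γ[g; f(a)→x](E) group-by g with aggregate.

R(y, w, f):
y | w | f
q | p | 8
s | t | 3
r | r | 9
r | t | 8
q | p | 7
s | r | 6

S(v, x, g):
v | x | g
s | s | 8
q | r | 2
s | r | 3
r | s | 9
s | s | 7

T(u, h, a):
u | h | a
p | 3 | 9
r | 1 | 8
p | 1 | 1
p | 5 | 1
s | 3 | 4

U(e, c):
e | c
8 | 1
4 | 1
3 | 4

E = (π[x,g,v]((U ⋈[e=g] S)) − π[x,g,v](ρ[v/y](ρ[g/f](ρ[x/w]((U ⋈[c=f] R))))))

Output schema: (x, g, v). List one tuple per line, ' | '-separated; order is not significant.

Subexpression sizes:
  U → 3
  S → 5
  (U ⋈[e=g] S) → 2
  π[x,g,v]((U ⋈[e=g] S)) → 2
  U → 3
  R → 6
  (U ⋈[c=f] R) → 0
  ρ[x/w]((U ⋈[c=f] R)) → 0
  ρ[g/f](ρ[x/w]((U ⋈[c=f] R))) → 0
  ρ[v/y](ρ[g/f](ρ[x/w]((U ⋈[c=f] R)))) → 0
  π[x,g,v](ρ[v/y](ρ[g/f](ρ[x/w]((U ⋈[c=f] R))))) → 0
  (π[x,g,v]((U ⋈[e=g] S)) − π[x,g,v](ρ[v/y](ρ[g/f](ρ[x/w]((U ⋈[c=f] R)))))) → 2

== RESULT ==
x | g | v
r | 3 | s
s | 8 | s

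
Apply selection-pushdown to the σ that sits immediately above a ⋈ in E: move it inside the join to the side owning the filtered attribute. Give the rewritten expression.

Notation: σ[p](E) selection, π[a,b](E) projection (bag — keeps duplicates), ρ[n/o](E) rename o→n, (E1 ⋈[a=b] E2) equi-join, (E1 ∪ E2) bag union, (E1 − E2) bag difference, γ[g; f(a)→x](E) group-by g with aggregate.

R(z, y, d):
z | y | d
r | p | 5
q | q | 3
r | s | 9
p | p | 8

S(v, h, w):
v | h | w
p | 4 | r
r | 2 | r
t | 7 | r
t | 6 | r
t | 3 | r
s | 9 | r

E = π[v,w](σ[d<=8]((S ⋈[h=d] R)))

σ filters on d, owned by the right side.
E' = π[v,w]((S ⋈[h=d] σ[d<=8](R)))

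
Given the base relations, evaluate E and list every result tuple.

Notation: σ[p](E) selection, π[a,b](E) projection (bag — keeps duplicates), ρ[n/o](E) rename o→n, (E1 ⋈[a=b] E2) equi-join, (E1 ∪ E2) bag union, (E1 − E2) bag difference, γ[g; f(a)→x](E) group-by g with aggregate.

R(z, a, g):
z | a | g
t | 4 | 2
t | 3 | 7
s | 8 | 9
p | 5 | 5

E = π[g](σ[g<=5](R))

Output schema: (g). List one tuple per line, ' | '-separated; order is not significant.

Subexpression sizes:
  R → 4
  σ[g<=5](R) → 2
  π[g](σ[g<=5](R)) → 2

== RESULT ==
g
2
5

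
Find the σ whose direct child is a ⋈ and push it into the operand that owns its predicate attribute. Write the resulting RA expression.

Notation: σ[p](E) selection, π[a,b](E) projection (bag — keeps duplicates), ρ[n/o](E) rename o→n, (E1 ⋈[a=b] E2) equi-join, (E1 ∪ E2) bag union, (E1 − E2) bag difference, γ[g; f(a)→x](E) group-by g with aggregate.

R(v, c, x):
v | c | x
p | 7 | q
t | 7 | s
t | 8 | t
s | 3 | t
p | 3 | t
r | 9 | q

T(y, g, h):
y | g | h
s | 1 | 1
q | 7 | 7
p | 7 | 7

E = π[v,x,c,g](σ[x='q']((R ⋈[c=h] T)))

σ filters on x, owned by the left side.
E' = π[v,x,c,g]((σ[x='q'](R) ⋈[c=h] T))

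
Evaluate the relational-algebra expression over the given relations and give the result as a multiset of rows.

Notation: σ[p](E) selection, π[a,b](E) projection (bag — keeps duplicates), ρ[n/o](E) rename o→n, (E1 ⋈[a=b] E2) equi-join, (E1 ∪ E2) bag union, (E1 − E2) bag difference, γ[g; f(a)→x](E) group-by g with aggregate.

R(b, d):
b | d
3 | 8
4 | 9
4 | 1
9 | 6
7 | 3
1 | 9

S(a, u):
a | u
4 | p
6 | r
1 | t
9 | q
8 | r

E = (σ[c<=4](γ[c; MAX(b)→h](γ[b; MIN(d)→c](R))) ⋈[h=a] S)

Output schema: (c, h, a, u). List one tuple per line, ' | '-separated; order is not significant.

Per-node cardinality:
  R → 6
  γ[b; MIN(d)→c](R) → 5
  γ[c; MAX(b)→h](γ[b; MIN(d)→c](R)) → 5
  σ[c<=4](γ[c; MAX(b)→h](γ[b; MIN(d)→c](R))) → 2
  S → 5
  (σ[c<=4](γ[c; MAX(b)→h](γ[b; MIN(d)→c](R))) ⋈[h=a] S) → 1

== RESULT ==
c | h | a | u
1 | 4 | 4 | p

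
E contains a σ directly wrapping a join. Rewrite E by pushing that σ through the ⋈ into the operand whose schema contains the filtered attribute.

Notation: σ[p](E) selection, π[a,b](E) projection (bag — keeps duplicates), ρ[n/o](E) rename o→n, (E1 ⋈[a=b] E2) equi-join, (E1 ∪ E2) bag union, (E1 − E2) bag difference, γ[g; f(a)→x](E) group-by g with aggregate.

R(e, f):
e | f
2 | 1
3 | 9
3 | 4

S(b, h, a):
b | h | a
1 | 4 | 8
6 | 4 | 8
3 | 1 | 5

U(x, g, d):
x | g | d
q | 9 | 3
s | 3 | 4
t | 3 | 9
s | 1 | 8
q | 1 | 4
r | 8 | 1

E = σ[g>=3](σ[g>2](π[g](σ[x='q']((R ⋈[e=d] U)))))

σ filters on x, owned by the right side.
E' = σ[g>=3](σ[g>2](π[g]((R ⋈[e=d] σ[x='q'](U)))))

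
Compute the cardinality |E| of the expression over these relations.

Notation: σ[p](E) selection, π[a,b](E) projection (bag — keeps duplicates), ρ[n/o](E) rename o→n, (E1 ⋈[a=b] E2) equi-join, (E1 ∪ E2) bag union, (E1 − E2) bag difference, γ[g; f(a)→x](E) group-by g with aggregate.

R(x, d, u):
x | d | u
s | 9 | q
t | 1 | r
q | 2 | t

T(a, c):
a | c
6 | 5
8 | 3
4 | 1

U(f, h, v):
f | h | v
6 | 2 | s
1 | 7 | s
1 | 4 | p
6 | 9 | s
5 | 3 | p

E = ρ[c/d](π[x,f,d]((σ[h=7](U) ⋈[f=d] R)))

Stepwise |·|:
  U → 5
  σ[h=7](U) → 1
  R → 3
  (σ[h=7](U) ⋈[f=d] R) → 1
  π[x,f,d]((σ[h=7](U) ⋈[f=d] R)) → 1
  ρ[c/d](π[x,f,d]((σ[h=7](U) ⋈[f=d] R))) → 1

|E| = 1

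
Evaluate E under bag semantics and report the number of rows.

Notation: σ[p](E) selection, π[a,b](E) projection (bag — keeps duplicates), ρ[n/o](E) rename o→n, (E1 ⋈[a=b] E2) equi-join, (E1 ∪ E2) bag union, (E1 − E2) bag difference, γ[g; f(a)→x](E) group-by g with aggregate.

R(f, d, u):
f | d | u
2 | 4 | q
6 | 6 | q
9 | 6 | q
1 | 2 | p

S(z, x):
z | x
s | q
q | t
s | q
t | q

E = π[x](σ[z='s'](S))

Stepwise |·|:
  S → 4
  σ[z='s'](S) → 2
  π[x](σ[z='s'](S)) → 2

|E| = 2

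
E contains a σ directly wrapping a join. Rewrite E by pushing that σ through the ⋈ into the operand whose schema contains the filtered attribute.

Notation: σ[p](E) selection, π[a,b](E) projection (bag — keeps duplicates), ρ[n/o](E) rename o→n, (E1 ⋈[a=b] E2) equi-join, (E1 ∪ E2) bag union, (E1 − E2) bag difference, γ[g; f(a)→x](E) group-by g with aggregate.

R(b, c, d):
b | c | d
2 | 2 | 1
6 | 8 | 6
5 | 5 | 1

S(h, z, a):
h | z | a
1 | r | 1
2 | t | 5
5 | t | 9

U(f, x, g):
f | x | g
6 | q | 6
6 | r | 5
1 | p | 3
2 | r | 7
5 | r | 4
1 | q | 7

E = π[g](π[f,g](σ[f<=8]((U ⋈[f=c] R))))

σ filters on f, owned by the left side.
E' = π[g](π[f,g]((σ[f<=8](U) ⋈[f=c] R)))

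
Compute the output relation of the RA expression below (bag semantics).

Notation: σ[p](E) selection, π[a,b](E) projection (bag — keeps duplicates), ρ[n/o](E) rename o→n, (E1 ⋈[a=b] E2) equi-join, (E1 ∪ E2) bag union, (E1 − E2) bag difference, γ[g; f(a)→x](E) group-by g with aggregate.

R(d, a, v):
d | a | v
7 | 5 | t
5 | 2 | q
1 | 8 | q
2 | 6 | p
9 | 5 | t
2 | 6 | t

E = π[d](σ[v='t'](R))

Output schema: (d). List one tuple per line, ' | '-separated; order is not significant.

Row counts bottom-up:
  R → 6
  σ[v='t'](R) → 3
  π[d](σ[v='t'](R)) → 3

== RESULT ==
d
2
7
9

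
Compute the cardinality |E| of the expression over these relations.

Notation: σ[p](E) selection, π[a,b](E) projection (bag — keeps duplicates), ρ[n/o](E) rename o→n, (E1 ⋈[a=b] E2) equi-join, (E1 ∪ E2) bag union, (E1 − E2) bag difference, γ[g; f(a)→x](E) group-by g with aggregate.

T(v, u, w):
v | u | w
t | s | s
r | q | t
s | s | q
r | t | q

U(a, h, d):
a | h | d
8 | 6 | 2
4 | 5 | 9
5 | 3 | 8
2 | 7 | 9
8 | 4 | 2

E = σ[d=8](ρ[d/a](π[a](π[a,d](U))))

Per-node cardinality:
  U → 5
  π[a,d](U) → 5
  π[a](π[a,d](U)) → 5
  ρ[d/a](π[a](π[a,d](U))) → 5
  σ[d=8](ρ[d/a](π[a](π[a,d](U)))) → 2

|E| = 2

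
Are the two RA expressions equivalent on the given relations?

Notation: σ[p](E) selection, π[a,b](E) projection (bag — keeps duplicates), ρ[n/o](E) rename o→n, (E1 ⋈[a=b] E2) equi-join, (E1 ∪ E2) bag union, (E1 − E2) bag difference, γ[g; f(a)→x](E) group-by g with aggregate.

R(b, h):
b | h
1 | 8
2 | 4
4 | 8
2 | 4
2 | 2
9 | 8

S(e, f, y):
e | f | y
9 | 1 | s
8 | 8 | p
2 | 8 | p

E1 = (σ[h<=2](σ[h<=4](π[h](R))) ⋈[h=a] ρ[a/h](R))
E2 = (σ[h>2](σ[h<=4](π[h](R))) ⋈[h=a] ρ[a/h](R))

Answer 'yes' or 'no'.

E1 per-node cardinality:
  R → 6
  π[h](R) → 6
  σ[h<=4](π[h](R)) → 3
  σ[h<=2](σ[h<=4](π[h](R))) → 1
  R → 6
  ρ[a/h](R) → 6
  (σ[h<=2](σ[h<=4](π[h](R))) ⋈[h=a] ρ[a/h](R)) → 1
E2 per-node cardinality:
  R → 6
  π[h](R) → 6
  σ[h<=4](π[h](R)) → 3
  σ[h>2](σ[h<=4](π[h](R))) → 2
  R → 6
  ρ[a/h](R) → 6
  (σ[h>2](σ[h<=4](π[h](R))) ⋈[h=a] ρ[a/h](R)) → 4

E1 result:
h | b | a
2 | 2 | 2
E2 result:
h | b | a
4 | 2 | 4
4 | 2 | 4
4 | 2 | 4
4 | 2 | 4
Witness: (4, 2, 4) appears 0× in E1 but 4× in E2.

no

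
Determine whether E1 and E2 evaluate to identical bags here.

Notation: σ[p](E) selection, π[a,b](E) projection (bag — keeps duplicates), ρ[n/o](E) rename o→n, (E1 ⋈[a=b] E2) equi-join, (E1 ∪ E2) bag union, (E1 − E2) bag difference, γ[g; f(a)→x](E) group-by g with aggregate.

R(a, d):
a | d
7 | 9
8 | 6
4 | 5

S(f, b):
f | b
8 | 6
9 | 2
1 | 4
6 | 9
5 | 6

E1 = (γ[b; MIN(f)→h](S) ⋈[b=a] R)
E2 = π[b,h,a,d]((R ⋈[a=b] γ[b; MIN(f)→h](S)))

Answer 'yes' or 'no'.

E1 subexpression sizes:
  S → 5
  γ[b; MIN(f)→h](S) → 4
  R → 3
  (γ[b; MIN(f)→h](S) ⋈[b=a] R) → 1
E2 subexpression sizes:
  R → 3
  S → 5
  γ[b; MIN(f)→h](S) → 4
  (R ⋈[a=b] γ[b; MIN(f)→h](S)) → 1
  π[b,h,a,d]((R ⋈[a=b] γ[b; MIN(f)→h](S))) → 1

E1 and E2 produce the same multiset:
b | h | a | d
4 | 1 | 4 | 5

yes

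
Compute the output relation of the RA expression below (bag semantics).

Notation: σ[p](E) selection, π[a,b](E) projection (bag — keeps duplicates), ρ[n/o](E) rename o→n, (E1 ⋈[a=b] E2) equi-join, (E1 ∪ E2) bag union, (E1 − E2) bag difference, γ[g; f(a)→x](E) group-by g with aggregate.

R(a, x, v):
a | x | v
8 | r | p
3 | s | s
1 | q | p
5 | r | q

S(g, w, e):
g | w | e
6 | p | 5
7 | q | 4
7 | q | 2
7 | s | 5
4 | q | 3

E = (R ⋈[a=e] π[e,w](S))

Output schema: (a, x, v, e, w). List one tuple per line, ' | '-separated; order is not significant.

Stepwise |·|:
  R → 4
  S → 5
  π[e,w](S) → 5
  (R ⋈[a=e] π[e,w](S)) → 3

== RESULT ==
a | x | v | e | w
3 | s | s | 3 | q
5 | r | q | 5 | p
5 | r | q | 5 | s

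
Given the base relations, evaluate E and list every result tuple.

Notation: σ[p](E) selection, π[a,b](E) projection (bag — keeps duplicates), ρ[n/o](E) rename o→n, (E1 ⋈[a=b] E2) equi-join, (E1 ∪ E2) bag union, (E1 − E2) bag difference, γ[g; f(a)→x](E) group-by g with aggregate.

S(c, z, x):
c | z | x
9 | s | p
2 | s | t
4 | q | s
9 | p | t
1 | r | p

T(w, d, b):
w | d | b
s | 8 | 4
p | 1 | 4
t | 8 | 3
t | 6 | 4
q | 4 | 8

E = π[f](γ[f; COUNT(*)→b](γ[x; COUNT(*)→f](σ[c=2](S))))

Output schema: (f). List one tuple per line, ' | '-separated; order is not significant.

Stepwise |·|:
  S → 5
  σ[c=2](S) → 1
  γ[x; COUNT(*)→f](σ[c=2](S)) → 1
  γ[f; COUNT(*)→b](γ[x; COUNT(*)→f](σ[c=2](S))) → 1
  π[f](γ[f; COUNT(*)→b](γ[x; COUNT(*)→f](σ[c=2](S)))) → 1

== RESULT ==
f
1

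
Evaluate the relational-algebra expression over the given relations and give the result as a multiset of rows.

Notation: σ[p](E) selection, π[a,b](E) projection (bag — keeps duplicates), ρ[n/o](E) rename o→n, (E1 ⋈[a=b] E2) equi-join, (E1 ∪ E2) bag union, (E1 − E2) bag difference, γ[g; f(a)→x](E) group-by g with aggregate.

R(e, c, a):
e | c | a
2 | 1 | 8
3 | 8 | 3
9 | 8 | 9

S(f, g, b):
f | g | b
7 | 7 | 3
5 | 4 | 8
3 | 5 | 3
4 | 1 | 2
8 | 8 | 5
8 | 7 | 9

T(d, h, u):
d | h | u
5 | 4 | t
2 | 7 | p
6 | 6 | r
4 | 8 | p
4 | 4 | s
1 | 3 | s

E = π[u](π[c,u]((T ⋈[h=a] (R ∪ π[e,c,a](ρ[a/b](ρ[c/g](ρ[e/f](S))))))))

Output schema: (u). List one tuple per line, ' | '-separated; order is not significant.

Stepwise |·|:
  T → 6
  R → 3
  S → 6
  ρ[e/f](S) → 6
  ρ[c/g](ρ[e/f](S)) → 6
  ρ[a/b](ρ[c/g](ρ[e/f](S))) → 6
  π[e,c,a](ρ[a/b](ρ[c/g](ρ[e/f](S)))) → 6
  (R ∪ π[e,c,a](ρ[a/b](ρ[c/g](ρ[e/f](S))))) → 9
  (T ⋈[h=a] (R ∪ π[e,c,a](ρ[a/b](ρ[c/g](ρ[e/f](S)))))) → 5
  π[c,u]((T ⋈[h=a] (R ∪ π[e,c,a](ρ[a/b](ρ[c/g](ρ[e/f](S))))))) → 5
  π[u](π[c,u]((T ⋈[h=a] (R ∪ π[e,c,a](ρ[a/b](ρ[c/g](ρ[e/f](S)))))))) → 5

== RESULT ==
u
p
p
s
s
s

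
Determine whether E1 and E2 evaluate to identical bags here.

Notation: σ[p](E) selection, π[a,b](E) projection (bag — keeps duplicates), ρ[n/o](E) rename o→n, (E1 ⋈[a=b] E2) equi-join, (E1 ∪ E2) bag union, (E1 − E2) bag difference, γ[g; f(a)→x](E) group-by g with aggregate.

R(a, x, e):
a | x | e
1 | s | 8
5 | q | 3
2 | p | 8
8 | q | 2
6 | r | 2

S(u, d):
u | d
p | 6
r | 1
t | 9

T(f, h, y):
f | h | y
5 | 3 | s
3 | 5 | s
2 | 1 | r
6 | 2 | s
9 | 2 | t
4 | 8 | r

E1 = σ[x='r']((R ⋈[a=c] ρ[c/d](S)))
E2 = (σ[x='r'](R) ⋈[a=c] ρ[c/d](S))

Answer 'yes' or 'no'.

E1 subexpression sizes:
  R → 5
  S → 3
  ρ[c/d](S) → 3
  (R ⋈[a=c] ρ[c/d](S)) → 2
  σ[x='r']((R ⋈[a=c] ρ[c/d](S))) → 1
E2 subexpression sizes:
  R → 5
  σ[x='r'](R) → 1
  S → 3
  ρ[c/d](S) → 3
  (σ[x='r'](R) ⋈[a=c] ρ[c/d](S)) → 1

E1 and E2 produce the same multiset:
a | x | e | u | c
6 | r | 2 | p | 6

yes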